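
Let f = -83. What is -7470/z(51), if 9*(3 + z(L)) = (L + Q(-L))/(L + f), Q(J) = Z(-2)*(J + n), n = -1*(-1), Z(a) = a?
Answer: 430272/203 ≈ 2119.6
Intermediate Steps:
n = 1
Q(J) = -2 - 2*J (Q(J) = -2*(J + 1) = -2*(1 + J) = -2 - 2*J)
z(L) = -3 + (-2 + 3*L)/(9*(-83 + L)) (z(L) = -3 + ((L + (-2 - (-2)*L))/(L - 83))/9 = -3 + ((L + (-2 + 2*L))/(-83 + L))/9 = -3 + ((-2 + 3*L)/(-83 + L))/9 = -3 + (-2 + 3*L)/(9*(-83 + L)))
-7470/z(51) = -7470*9*(-83 + 51)/(2239 - 24*51) = -7470*(-288/(2239 - 1224)) = -7470/((⅑)*(-1/32)*1015) = -7470/(-1015/288) = -7470*(-288/1015) = 430272/203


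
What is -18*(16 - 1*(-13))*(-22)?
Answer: 11484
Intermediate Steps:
-18*(16 - 1*(-13))*(-22) = -18*(16 + 13)*(-22) = -18*29*(-22) = -522*(-22) = 11484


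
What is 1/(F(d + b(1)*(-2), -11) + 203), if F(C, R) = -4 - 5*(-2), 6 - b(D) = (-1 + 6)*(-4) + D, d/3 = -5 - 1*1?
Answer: 1/209 ≈ 0.0047847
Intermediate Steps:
d = -18 (d = 3*(-5 - 1*1) = 3*(-5 - 1) = 3*(-6) = -18)
b(D) = 26 - D (b(D) = 6 - ((-1 + 6)*(-4) + D) = 6 - (5*(-4) + D) = 6 - (-20 + D) = 6 + (20 - D) = 26 - D)
F(C, R) = 6 (F(C, R) = -4 + 10 = 6)
1/(F(d + b(1)*(-2), -11) + 203) = 1/(6 + 203) = 1/209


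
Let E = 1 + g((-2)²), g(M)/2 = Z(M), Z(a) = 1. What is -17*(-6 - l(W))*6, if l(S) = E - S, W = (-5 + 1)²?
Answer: -714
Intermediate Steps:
g(M) = 2 (g(M) = 2*1 = 2)
W = 16 (W = (-4)² = 16)
E = 3 (E = 1 + 2 = 3)
l(S) = 3 - S
-17*(-6 - l(W))*6 = -17*(-6 - (3 - 1*16))*6 = -17*(-6 - (3 - 16))*6 = -17*(-6 - 1*(-13))*6 = -17*(-6 + 13)*6 = -17*7*6 = -119*6 = -714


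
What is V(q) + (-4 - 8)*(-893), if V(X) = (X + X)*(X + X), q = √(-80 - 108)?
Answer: 9964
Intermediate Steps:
q = 2*I*√47 (q = √(-188) = 2*I*√47 ≈ 13.711*I)
V(X) = 4*X² (V(X) = (2*X)*(2*X) = 4*X²)
V(q) + (-4 - 8)*(-893) = 4*(2*I*√47)² + (-4 - 8)*(-893) = 4*(-188) - 12*(-893) = -752 + 10716 = 9964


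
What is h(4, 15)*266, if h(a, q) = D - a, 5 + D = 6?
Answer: -798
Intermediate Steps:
D = 1 (D = -5 + 6 = 1)
h(a, q) = 1 - a
h(4, 15)*266 = (1 - 1*4)*266 = (1 - 4)*266 = -3*266 = -798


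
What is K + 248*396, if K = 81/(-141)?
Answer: 4615749/47 ≈ 98207.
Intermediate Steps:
K = -27/47 (K = 81*(-1/141) = -27/47 ≈ -0.57447)
K + 248*396 = -27/47 + 248*396 = -27/47 + 98208 = 4615749/47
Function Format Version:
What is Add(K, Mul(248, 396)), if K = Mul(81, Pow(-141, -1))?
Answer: Rational(4615749, 47) ≈ 98207.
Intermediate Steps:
K = Rational(-27, 47) (K = Mul(81, Rational(-1, 141)) = Rational(-27, 47) ≈ -0.57447)
Add(K, Mul(248, 396)) = Add(Rational(-27, 47), Mul(248, 396)) = Add(Rational(-27, 47), 98208) = Rational(4615749, 47)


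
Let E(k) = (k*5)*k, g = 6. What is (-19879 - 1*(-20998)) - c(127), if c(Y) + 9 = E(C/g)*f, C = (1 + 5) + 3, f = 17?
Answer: 3747/4 ≈ 936.75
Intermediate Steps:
C = 9 (C = 6 + 3 = 9)
E(k) = 5*k² (E(k) = (5*k)*k = 5*k²)
c(Y) = 729/4 (c(Y) = -9 + (5*(9/6)²)*17 = -9 + (5*(9*(⅙))²)*17 = -9 + (5*(3/2)²)*17 = -9 + (5*(9/4))*17 = -9 + (45/4)*17 = -9 + 765/4 = 729/4)
(-19879 - 1*(-20998)) - c(127) = (-19879 - 1*(-20998)) - 1*729/4 = (-19879 + 20998) - 729/4 = 1119 - 729/4 = 3747/4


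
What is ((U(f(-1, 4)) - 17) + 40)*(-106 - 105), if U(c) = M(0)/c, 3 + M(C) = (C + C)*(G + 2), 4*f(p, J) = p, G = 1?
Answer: -7385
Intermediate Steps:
f(p, J) = p/4
M(C) = -3 + 6*C (M(C) = -3 + (C + C)*(1 + 2) = -3 + (2*C)*3 = -3 + 6*C)
U(c) = -3/c (U(c) = (-3 + 6*0)/c = (-3 + 0)/c = -3/c)
((U(f(-1, 4)) - 17) + 40)*(-106 - 105) = ((-3/((¼)*(-1)) - 17) + 40)*(-106 - 105) = ((-3/(-¼) - 17) + 40)*(-211) = ((-3*(-4) - 17) + 40)*(-211) = ((12 - 17) + 40)*(-211) = (-5 + 40)*(-211) = 35*(-211) = -7385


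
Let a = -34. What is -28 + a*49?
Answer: -1694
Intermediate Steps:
-28 + a*49 = -28 - 34*49 = -28 - 1666 = -1694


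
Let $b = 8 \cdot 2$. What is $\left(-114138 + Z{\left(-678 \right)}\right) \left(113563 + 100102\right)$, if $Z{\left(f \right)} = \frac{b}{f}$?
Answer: $- \frac{8267294975350}{339} \approx -2.4387 \cdot 10^{10}$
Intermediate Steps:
$b = 16$
$Z{\left(f \right)} = \frac{16}{f}$
$\left(-114138 + Z{\left(-678 \right)}\right) \left(113563 + 100102\right) = \left(-114138 + \frac{16}{-678}\right) \left(113563 + 100102\right) = \left(-114138 + 16 \left(- \frac{1}{678}\right)\right) 213665 = \left(-114138 - \frac{8}{339}\right) 213665 = \left(- \frac{38692790}{339}\right) 213665 = - \frac{8267294975350}{339}$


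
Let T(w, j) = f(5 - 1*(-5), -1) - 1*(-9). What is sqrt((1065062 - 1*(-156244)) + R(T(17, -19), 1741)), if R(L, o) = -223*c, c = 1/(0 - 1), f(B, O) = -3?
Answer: sqrt(1221529) ≈ 1105.2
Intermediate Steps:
c = -1 (c = 1/(-1) = -1)
T(w, j) = 6 (T(w, j) = -3 - 1*(-9) = -3 + 9 = 6)
R(L, o) = 223 (R(L, o) = -223*(-1) = 223)
sqrt((1065062 - 1*(-156244)) + R(T(17, -19), 1741)) = sqrt((1065062 - 1*(-156244)) + 223) = sqrt((1065062 + 156244) + 223) = sqrt(1221306 + 223) = sqrt(1221529)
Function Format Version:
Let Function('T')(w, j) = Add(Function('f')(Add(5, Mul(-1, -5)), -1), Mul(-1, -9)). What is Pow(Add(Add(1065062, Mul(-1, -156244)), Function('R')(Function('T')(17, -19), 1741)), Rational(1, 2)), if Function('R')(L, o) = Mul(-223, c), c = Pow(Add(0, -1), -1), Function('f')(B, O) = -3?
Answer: Pow(1221529, Rational(1, 2)) ≈ 1105.2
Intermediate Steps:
c = -1 (c = Pow(-1, -1) = -1)
Function('T')(w, j) = 6 (Function('T')(w, j) = Add(-3, Mul(-1, -9)) = Add(-3, 9) = 6)
Function('R')(L, o) = 223 (Function('R')(L, o) = Mul(-223, -1) = 223)
Pow(Add(Add(1065062, Mul(-1, -156244)), Function('R')(Function('T')(17, -19), 1741)), Rational(1, 2)) = Pow(Add(Add(1065062, Mul(-1, -156244)), 223), Rational(1, 2)) = Pow(Add(Add(1065062, 156244), 223), Rational(1, 2)) = Pow(Add(1221306, 223), Rational(1, 2)) = Pow(1221529, Rational(1, 2))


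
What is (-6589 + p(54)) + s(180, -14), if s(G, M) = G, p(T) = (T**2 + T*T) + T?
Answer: -523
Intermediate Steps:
p(T) = T + 2*T**2 (p(T) = (T**2 + T**2) + T = 2*T**2 + T = T + 2*T**2)
(-6589 + p(54)) + s(180, -14) = (-6589 + 54*(1 + 2*54)) + 180 = (-6589 + 54*(1 + 108)) + 180 = (-6589 + 54*109) + 180 = (-6589 + 5886) + 180 = -703 + 180 = -523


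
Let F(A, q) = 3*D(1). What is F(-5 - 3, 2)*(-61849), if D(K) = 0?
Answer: 0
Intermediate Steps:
F(A, q) = 0 (F(A, q) = 3*0 = 0)
F(-5 - 3, 2)*(-61849) = 0*(-61849) = 0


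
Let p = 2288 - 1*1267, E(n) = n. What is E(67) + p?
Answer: 1088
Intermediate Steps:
p = 1021 (p = 2288 - 1267 = 1021)
E(67) + p = 67 + 1021 = 1088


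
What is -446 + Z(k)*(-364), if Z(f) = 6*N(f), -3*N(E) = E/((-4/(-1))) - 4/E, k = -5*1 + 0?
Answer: -3868/5 ≈ -773.60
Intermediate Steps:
k = -5 (k = -5 + 0 = -5)
N(E) = -E/12 + 4/(3*E) (N(E) = -(E/((-4/(-1))) - 4/E)/3 = -(E/((-4*(-1))) - 4/E)/3 = -(E/4 - 4/E)/3 = -(-4/E + E/4)/3 = -E/12 + 4/(3*E))
Z(f) = (16 - f²)/(2*f) (Z(f) = 6*((16 - f²)/(12*f)) = (16 - f²)/(2*f))
-446 + Z(k)*(-364) = -446 + (8/(-5) - ½*(-5))*(-364) = -446 + (8*(-⅕) + 5/2)*(-364) = -446 + (-8/5 + 5/2)*(-364) = -446 + (9/10)*(-364) = -446 - 1638/5 = -3868/5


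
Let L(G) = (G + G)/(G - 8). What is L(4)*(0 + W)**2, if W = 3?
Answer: -18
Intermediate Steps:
L(G) = 2*G/(-8 + G) (L(G) = (2*G)/(-8 + G) = 2*G/(-8 + G))
L(4)*(0 + W)**2 = (2*4/(-8 + 4))*(0 + 3)**2 = (2*4/(-4))*3**2 = (2*4*(-1/4))*9 = -2*9 = -18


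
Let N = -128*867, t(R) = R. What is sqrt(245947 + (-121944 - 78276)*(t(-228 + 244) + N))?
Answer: sqrt(22216657147) ≈ 1.4905e+5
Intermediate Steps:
N = -110976
sqrt(245947 + (-121944 - 78276)*(t(-228 + 244) + N)) = sqrt(245947 + (-121944 - 78276)*((-228 + 244) - 110976)) = sqrt(245947 - 200220*(16 - 110976)) = sqrt(245947 - 200220*(-110960)) = sqrt(245947 + 22216411200) = sqrt(22216657147)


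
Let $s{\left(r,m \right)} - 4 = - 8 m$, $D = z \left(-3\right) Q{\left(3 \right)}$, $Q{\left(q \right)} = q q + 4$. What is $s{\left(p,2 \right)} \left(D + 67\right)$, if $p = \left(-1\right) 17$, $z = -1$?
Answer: $-1272$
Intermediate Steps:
$Q{\left(q \right)} = 4 + q^{2}$ ($Q{\left(q \right)} = q^{2} + 4 = 4 + q^{2}$)
$D = 39$ ($D = \left(-1\right) \left(-3\right) \left(4 + 3^{2}\right) = 3 \left(4 + 9\right) = 3 \cdot 13 = 39$)
$p = -17$
$s{\left(r,m \right)} = 4 - 8 m$
$s{\left(p,2 \right)} \left(D + 67\right) = \left(4 - 16\right) \left(39 + 67\right) = \left(4 - 16\right) 106 = \left(-12\right) 106 = -1272$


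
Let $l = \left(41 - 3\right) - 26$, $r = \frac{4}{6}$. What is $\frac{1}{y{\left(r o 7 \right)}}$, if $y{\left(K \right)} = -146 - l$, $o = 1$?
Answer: $- \frac{1}{158} \approx -0.0063291$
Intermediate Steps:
$r = \frac{2}{3}$ ($r = 4 \cdot \frac{1}{6} = \frac{2}{3} \approx 0.66667$)
$l = 12$ ($l = 38 - 26 = 12$)
$y{\left(K \right)} = -158$ ($y{\left(K \right)} = -146 - 12 = -158$)
$\frac{1}{y{\left(r o 7 \right)}} = \frac{1}{-158} = - \frac{1}{158}$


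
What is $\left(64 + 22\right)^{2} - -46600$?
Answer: $53996$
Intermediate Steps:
$\left(64 + 22\right)^{2} - -46600 = 86^{2} + 46600 = 7396 + 46600 = 53996$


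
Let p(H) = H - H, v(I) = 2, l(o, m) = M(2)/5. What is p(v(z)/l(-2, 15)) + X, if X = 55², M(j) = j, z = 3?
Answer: 3025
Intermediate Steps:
l(o, m) = ⅖ (l(o, m) = 2/5 = 2*(⅕) = ⅖)
p(H) = 0
X = 3025
p(v(z)/l(-2, 15)) + X = 0 + 3025 = 3025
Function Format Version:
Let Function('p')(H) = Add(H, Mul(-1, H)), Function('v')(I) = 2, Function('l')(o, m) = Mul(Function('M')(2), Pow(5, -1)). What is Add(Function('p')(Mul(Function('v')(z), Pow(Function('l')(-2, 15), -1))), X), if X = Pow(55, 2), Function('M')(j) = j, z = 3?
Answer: 3025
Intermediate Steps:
Function('l')(o, m) = Rational(2, 5) (Function('l')(o, m) = Mul(2, Pow(5, -1)) = Mul(2, Rational(1, 5)) = Rational(2, 5))
Function('p')(H) = 0
X = 3025
Add(Function('p')(Mul(Function('v')(z), Pow(Function('l')(-2, 15), -1))), X) = Add(0, 3025) = 3025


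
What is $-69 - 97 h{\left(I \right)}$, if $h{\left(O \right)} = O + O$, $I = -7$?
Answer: $1289$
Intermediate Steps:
$h{\left(O \right)} = 2 O$
$-69 - 97 h{\left(I \right)} = -69 - 97 \cdot 2 \left(-7\right) = -69 - -1358 = -69 + 1358 = 1289$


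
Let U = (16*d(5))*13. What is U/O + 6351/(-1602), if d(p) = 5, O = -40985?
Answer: -17464121/4377198 ≈ -3.9898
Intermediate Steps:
U = 1040 (U = (16*5)*13 = 80*13 = 1040)
U/O + 6351/(-1602) = 1040/(-40985) + 6351/(-1602) = 1040*(-1/40985) + 6351*(-1/1602) = -208/8197 - 2117/534 = -17464121/4377198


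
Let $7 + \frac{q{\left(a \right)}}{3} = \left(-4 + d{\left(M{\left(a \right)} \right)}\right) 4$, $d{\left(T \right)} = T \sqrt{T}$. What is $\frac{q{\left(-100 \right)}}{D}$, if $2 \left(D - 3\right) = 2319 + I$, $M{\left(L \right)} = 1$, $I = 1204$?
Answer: $- \frac{114}{3529} \approx -0.032304$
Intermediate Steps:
$d{\left(T \right)} = T^{\frac{3}{2}}$
$q{\left(a \right)} = -57$ ($q{\left(a \right)} = -21 + 3 \left(-4 + 1^{\frac{3}{2}}\right) 4 = -21 + 3 \left(-4 + 1\right) 4 = -21 + 3 \left(\left(-3\right) 4\right) = -21 + 3 \left(-12\right) = -21 - 36 = -57$)
$D = \frac{3529}{2}$ ($D = 3 + \frac{2319 + 1204}{2} = 3 + \frac{1}{2} \cdot 3523 = 3 + \frac{3523}{2} = \frac{3529}{2} \approx 1764.5$)
$\frac{q{\left(-100 \right)}}{D} = - \frac{57}{\frac{3529}{2}} = \left(-57\right) \frac{2}{3529} = - \frac{114}{3529}$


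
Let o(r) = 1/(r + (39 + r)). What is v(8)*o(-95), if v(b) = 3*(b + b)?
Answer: -48/151 ≈ -0.31788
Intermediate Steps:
o(r) = 1/(39 + 2*r)
v(b) = 6*b (v(b) = 3*(2*b) = 6*b)
v(8)*o(-95) = (6*8)/(39 + 2*(-95)) = 48/(39 - 190) = 48/(-151) = 48*(-1/151) = -48/151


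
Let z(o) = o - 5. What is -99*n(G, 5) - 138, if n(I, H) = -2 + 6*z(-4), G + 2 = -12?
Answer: 5406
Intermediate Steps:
z(o) = -5 + o
G = -14 (G = -2 - 12 = -14)
n(I, H) = -56 (n(I, H) = -2 + 6*(-5 - 4) = -2 + 6*(-9) = -2 - 54 = -56)
-99*n(G, 5) - 138 = -99*(-56) - 138 = 5544 - 138 = 5406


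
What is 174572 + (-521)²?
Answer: 446013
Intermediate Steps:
174572 + (-521)² = 174572 + 271441 = 446013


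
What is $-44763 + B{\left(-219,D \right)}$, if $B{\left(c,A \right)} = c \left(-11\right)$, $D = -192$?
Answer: $-42354$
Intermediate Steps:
$B{\left(c,A \right)} = - 11 c$
$-44763 + B{\left(-219,D \right)} = -44763 - -2409 = -44763 + 2409 = -42354$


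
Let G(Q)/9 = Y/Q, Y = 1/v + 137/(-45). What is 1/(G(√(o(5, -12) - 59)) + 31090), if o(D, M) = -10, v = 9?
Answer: 8938375/277894081654 - 55*I*√69/138947040827 ≈ 3.2165e-5 - 3.288e-9*I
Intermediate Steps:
Y = -44/15 (Y = 1/9 + 137/(-45) = 1*(⅑) + 137*(-1/45) = ⅑ - 137/45 = -44/15 ≈ -2.9333)
G(Q) = -132/(5*Q) (G(Q) = 9*(-44/(15*Q)) = -132/(5*Q))
1/(G(√(o(5, -12) - 59)) + 31090) = 1/(-132/(5*√(-10 - 59)) + 31090) = 1/(-132*(-I*√69/69)/5 + 31090) = 1/(-(-44)*I*√69/115 + 31090) = 1/(44*I*√69/115 + 31090) = 1/(31090 + 44*I*√69/115)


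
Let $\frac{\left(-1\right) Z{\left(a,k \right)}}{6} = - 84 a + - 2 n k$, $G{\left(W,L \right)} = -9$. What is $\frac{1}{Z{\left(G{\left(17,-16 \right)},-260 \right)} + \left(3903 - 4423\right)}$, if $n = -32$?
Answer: $\frac{1}{94784} \approx 1.055 \cdot 10^{-5}$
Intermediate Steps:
$Z{\left(a,k \right)} = - 384 k + 504 a$ ($Z{\left(a,k \right)} = - 6 \left(- 84 a + \left(-2\right) \left(-32\right) k\right) = - 6 \left(- 84 a + 64 k\right) = - 384 k + 504 a$)
$\frac{1}{Z{\left(G{\left(17,-16 \right)},-260 \right)} + \left(3903 - 4423\right)} = \frac{1}{\left(\left(-384\right) \left(-260\right) + 504 \left(-9\right)\right) + \left(3903 - 4423\right)} = \frac{1}{\left(99840 - 4536\right) - 520} = \frac{1}{95304 - 520} = \frac{1}{94784}$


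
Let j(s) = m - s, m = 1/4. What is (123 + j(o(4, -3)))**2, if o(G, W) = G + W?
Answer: 239121/16 ≈ 14945.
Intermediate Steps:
m = 1/4 ≈ 0.25000
j(s) = 1/4 - s
(123 + j(o(4, -3)))**2 = (123 + (1/4 - (4 - 3)))**2 = (123 + (1/4 - 1*1))**2 = (123 + (1/4 - 1))**2 = (123 - 3/4)**2 = (489/4)**2 = 239121/16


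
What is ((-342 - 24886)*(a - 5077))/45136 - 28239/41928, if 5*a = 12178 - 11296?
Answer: 77118780087/28161640 ≈ 2738.4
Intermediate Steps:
a = 882/5 (a = (12178 - 11296)/5 = (⅕)*882 = 882/5 ≈ 176.40)
((-342 - 24886)*(a - 5077))/45136 - 28239/41928 = ((-342 - 24886)*(882/5 - 5077))/45136 - 28239/41928 = -25228*(-24503/5)*(1/45136) - 28239*1/41928 = (618161684/5)*(1/45136) - 9413/13976 = 22077203/8060 - 9413/13976 = 77118780087/28161640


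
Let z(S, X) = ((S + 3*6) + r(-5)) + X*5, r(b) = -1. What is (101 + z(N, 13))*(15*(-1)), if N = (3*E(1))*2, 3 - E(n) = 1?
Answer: -2925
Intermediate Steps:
E(n) = 2 (E(n) = 3 - 1*1 = 3 - 1 = 2)
N = 12 (N = (3*2)*2 = 6*2 = 12)
z(S, X) = 17 + S + 5*X (z(S, X) = ((S + 3*6) - 1) + X*5 = ((S + 18) - 1) + 5*X = ((18 + S) - 1) + 5*X = (17 + S) + 5*X = 17 + S + 5*X)
(101 + z(N, 13))*(15*(-1)) = (101 + (17 + 12 + 5*13))*(15*(-1)) = (101 + (17 + 12 + 65))*(-15) = (101 + 94)*(-15) = 195*(-15) = -2925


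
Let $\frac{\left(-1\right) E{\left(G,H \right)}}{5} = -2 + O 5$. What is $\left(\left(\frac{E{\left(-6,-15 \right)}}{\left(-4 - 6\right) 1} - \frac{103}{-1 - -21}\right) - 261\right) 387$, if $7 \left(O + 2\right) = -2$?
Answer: $- \frac{14783787}{140} \approx -1.056 \cdot 10^{5}$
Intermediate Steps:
$O = - \frac{16}{7}$ ($O = -2 + \frac{1}{7} \left(-2\right) = -2 - \frac{2}{7} = - \frac{16}{7} \approx -2.2857$)
$E{\left(G,H \right)} = \frac{470}{7}$ ($E{\left(G,H \right)} = - 5 \left(-2 - \frac{80}{7}\right) = \left(-5\right) \left(- \frac{94}{7}\right) = \frac{470}{7}$)
$\left(\left(\frac{E{\left(-6,-15 \right)}}{\left(-4 - 6\right) 1} - \frac{103}{-1 - -21}\right) - 261\right) 387 = \left(\left(\frac{470}{7 \left(-4 - 6\right) 1} - \frac{103}{-1 - -21}\right) - 261\right) 387 = \left(\left(\frac{470}{7 \left(\left(-10\right) 1\right)} - \frac{103}{-1 + 21}\right) - 261\right) 387 = \left(\left(\frac{470}{7 \left(-10\right)} - \frac{103}{20}\right) - 261\right) 387 = \left(\left(\frac{470}{7} \left(- \frac{1}{10}\right) - \frac{103}{20}\right) - 261\right) 387 = \left(\left(- \frac{47}{7} - \frac{103}{20}\right) - 261\right) 387 = \left(- \frac{1661}{140} - 261\right) 387 = \left(- \frac{38201}{140}\right) 387 = - \frac{14783787}{140}$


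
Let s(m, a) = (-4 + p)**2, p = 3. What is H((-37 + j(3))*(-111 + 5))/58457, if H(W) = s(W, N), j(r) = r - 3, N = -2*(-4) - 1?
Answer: 1/58457 ≈ 1.7107e-5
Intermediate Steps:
N = 7 (N = 8 - 1 = 7)
j(r) = -3 + r
s(m, a) = 1 (s(m, a) = (-4 + 3)**2 = (-1)**2 = 1)
H(W) = 1
H((-37 + j(3))*(-111 + 5))/58457 = 1/58457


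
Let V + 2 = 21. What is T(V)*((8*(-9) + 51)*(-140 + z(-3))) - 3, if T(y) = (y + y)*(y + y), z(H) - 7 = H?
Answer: 4124061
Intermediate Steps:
z(H) = 7 + H
V = 19 (V = -2 + 21 = 19)
T(y) = 4*y² (T(y) = (2*y)*(2*y) = 4*y²)
T(V)*((8*(-9) + 51)*(-140 + z(-3))) - 3 = (4*19²)*((8*(-9) + 51)*(-140 + (7 - 3))) - 3 = (4*361)*((-72 + 51)*(-140 + 4)) - 3 = 1444*(-21*(-136)) - 3 = 1444*2856 - 3 = 4124064 - 3 = 4124061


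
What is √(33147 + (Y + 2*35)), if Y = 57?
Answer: √33274 ≈ 182.41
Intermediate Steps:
√(33147 + (Y + 2*35)) = √(33147 + (57 + 2*35)) = √(33147 + (57 + 70)) = √(33147 + 127) = √33274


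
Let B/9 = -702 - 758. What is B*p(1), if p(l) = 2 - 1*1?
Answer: -13140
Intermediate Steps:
B = -13140 (B = 9*(-702 - 758) = 9*(-1460) = -13140)
p(l) = 1 (p(l) = 2 - 1 = 1)
B*p(1) = -13140*1 = -13140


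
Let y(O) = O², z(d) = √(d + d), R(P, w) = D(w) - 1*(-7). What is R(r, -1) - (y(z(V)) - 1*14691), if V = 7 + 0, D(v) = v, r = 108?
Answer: 14683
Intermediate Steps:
R(P, w) = 7 + w (R(P, w) = w - 1*(-7) = w + 7 = 7 + w)
V = 7
z(d) = √2*√d (z(d) = √(2*d) = √2*√d)
R(r, -1) - (y(z(V)) - 1*14691) = (7 - 1) - ((√2*√7)² - 1*14691) = 6 - ((√14)² - 14691) = 6 - (14 - 14691) = 6 - 1*(-14677) = 6 + 14677 = 14683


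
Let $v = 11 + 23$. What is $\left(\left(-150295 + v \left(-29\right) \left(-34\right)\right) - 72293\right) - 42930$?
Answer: $-231994$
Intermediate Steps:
$v = 34$
$\left(\left(-150295 + v \left(-29\right) \left(-34\right)\right) - 72293\right) - 42930 = \left(\left(-150295 + 34 \left(-29\right) \left(-34\right)\right) - 72293\right) - 42930 = \left(\left(-150295 - -33524\right) - 72293\right) - 42930 = \left(\left(-150295 + 33524\right) - 72293\right) - 42930 = \left(-116771 - 72293\right) - 42930 = -189064 - 42930 = -231994$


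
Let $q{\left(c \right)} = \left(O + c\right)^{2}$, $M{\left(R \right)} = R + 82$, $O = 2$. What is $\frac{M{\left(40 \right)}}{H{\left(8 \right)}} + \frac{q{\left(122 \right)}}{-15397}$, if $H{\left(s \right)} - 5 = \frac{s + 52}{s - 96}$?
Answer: $\frac{39864828}{1462715} \approx 27.254$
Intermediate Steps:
$M{\left(R \right)} = 82 + R$
$q{\left(c \right)} = \left(2 + c\right)^{2}$
$H{\left(s \right)} = 5 + \frac{52 + s}{-96 + s}$ ($H{\left(s \right)} = 5 + \frac{s + 52}{s - 96} = 5 + \frac{52 + s}{-96 + s}$)
$\frac{M{\left(40 \right)}}{H{\left(8 \right)}} + \frac{q{\left(122 \right)}}{-15397} = \frac{82 + 40}{2 \frac{1}{-96 + 8} \left(-214 + 3 \cdot 8\right)} + \frac{\left(2 + 122\right)^{2}}{-15397} = \frac{122}{2 \frac{1}{-88} \left(-214 + 24\right)} + 124^{2} \left(- \frac{1}{15397}\right) = \frac{122}{2 \left(- \frac{1}{88}\right) \left(-190\right)} + 15376 \left(- \frac{1}{15397}\right) = \frac{122}{\frac{95}{22}} - \frac{15376}{15397} = 122 \cdot \frac{22}{95} - \frac{15376}{15397} = \frac{2684}{95} - \frac{15376}{15397} = \frac{39864828}{1462715}$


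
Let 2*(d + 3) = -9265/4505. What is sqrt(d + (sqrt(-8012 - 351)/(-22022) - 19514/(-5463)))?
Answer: sqrt(-17034267714678214 - 1695286168758*I*sqrt(8363))/193219026 ≈ 0.0030738 - 0.67549*I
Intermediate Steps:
d = -427/106 (d = -3 + (-9265/4505)/2 = -3 + (-9265*1/4505)/2 = -3 + (1/2)*(-109/53) = -3 - 109/106 = -427/106 ≈ -4.0283)
sqrt(d + (sqrt(-8012 - 351)/(-22022) - 19514/(-5463))) = sqrt(-427/106 + (sqrt(-8012 - 351)/(-22022) - 19514/(-5463))) = sqrt(-427/106 + (sqrt(-8363)*(-1/22022) - 19514*(-1/5463))) = sqrt(-427/106 + ((I*sqrt(8363))*(-1/22022) + 19514/5463)) = sqrt(-427/106 + (-I*sqrt(8363)/22022 + 19514/5463)) = sqrt(-427/106 + (19514/5463 - I*sqrt(8363)/22022)) = sqrt(-264217/579078 - I*sqrt(8363)/22022)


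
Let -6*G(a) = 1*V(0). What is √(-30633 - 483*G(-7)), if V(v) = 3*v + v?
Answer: I*√30633 ≈ 175.02*I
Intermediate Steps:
V(v) = 4*v
G(a) = 0 (G(a) = -4*0/6 = -0/6 = -⅙*0 = 0)
√(-30633 - 483*G(-7)) = √(-30633 - 483*0) = √(-30633 + 0) = √(-30633) = I*√30633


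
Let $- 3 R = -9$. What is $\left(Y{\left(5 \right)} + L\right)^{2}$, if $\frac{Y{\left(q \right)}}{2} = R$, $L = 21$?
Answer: $729$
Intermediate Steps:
$R = 3$ ($R = \left(- \frac{1}{3}\right) \left(-9\right) = 3$)
$Y{\left(q \right)} = 6$ ($Y{\left(q \right)} = 2 \cdot 3 = 6$)
$\left(Y{\left(5 \right)} + L\right)^{2} = \left(6 + 21\right)^{2} = 27^{2} = 729$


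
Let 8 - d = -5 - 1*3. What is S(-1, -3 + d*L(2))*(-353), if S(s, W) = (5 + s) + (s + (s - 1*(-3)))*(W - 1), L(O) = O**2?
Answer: -22592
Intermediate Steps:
d = 16 (d = 8 - (-5 - 1*3) = 8 - (-5 - 3) = 8 - 1*(-8) = 8 + 8 = 16)
S(s, W) = 5 + s + (-1 + W)*(3 + 2*s) (S(s, W) = (5 + s) + (s + (s + 3))*(-1 + W) = (5 + s) + (s + (3 + s))*(-1 + W) = (5 + s) + (3 + 2*s)*(-1 + W) = (5 + s) + (-1 + W)*(3 + 2*s) = 5 + s + (-1 + W)*(3 + 2*s))
S(-1, -3 + d*L(2))*(-353) = (2 - 1*(-1) + 3*(-3 + 16*2**2) + 2*(-3 + 16*2**2)*(-1))*(-353) = (2 + 1 + 3*(-3 + 16*4) + 2*(-3 + 16*4)*(-1))*(-353) = (2 + 1 + 3*(-3 + 64) + 2*(-3 + 64)*(-1))*(-353) = (2 + 1 + 3*61 + 2*61*(-1))*(-353) = (2 + 1 + 183 - 122)*(-353) = 64*(-353) = -22592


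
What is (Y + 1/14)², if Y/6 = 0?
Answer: 1/196 ≈ 0.0051020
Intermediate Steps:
Y = 0 (Y = 6*0 = 0)
(Y + 1/14)² = (0 + 1/14)² = (1/14)² = 1/196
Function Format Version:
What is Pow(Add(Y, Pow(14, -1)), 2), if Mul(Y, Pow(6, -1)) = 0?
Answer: Rational(1, 196) ≈ 0.0051020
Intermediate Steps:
Y = 0 (Y = Mul(6, 0) = 0)
Pow(Add(Y, Pow(14, -1)), 2) = Pow(Add(0, Pow(14, -1)), 2) = Pow(Add(0, Rational(1, 14)), 2) = Pow(Rational(1, 14), 2) = Rational(1, 196)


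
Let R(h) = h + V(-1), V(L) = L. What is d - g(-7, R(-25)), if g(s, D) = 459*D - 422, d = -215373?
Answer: -203017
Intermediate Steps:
R(h) = -1 + h (R(h) = h - 1 = -1 + h)
g(s, D) = -422 + 459*D
d - g(-7, R(-25)) = -215373 - (-422 + 459*(-1 - 25)) = -215373 - (-422 + 459*(-26)) = -215373 - (-422 - 11934) = -215373 - 1*(-12356) = -215373 + 12356 = -203017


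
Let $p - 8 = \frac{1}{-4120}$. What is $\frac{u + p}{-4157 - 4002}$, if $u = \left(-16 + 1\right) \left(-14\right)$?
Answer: $- \frac{898159}{33615080} \approx -0.026719$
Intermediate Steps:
$p = \frac{32959}{4120}$ ($p = 8 + \frac{1}{-4120} = 8 - \frac{1}{4120} = \frac{32959}{4120} \approx 7.9998$)
$u = 210$ ($u = \left(-15\right) \left(-14\right) = 210$)
$\frac{u + p}{-4157 - 4002} = \frac{210 + \frac{32959}{4120}}{-4157 - 4002} = \frac{898159}{4120 \left(-4157 - 4002\right)} = \frac{898159}{4120 \left(-8159\right)} = \frac{898159}{4120} \left(- \frac{1}{8159}\right) = - \frac{898159}{33615080}$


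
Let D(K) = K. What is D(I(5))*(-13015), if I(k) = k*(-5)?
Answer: 325375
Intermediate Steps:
I(k) = -5*k
D(I(5))*(-13015) = -5*5*(-13015) = -25*(-13015) = 325375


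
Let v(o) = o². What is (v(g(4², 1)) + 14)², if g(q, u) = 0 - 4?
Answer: 900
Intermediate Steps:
g(q, u) = -4
(v(g(4², 1)) + 14)² = ((-4)² + 14)² = (16 + 14)² = 30² = 900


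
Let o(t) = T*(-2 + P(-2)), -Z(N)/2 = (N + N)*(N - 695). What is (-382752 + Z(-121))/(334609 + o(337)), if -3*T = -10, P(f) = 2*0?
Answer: -2333088/1003807 ≈ -2.3242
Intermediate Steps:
P(f) = 0
T = 10/3 (T = -⅓*(-10) = 10/3 ≈ 3.3333)
Z(N) = -4*N*(-695 + N) (Z(N) = -2*(N + N)*(N - 695) = -2*2*N*(-695 + N) = -4*N*(-695 + N))
o(t) = -20/3 (o(t) = 10*(-2 + 0)/3 = (10/3)*(-2) = -20/3)
(-382752 + Z(-121))/(334609 + o(337)) = (-382752 + 4*(-121)*(695 - 1*(-121)))/(334609 - 20/3) = (-382752 + 4*(-121)*(695 + 121))/(1003807/3) = (-382752 + 4*(-121)*816)*(3/1003807) = (-382752 - 394944)*(3/1003807) = -777696*3/1003807 = -2333088/1003807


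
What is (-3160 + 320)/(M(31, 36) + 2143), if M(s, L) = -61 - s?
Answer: -2840/2051 ≈ -1.3847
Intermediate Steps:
(-3160 + 320)/(M(31, 36) + 2143) = (-3160 + 320)/((-61 - 1*31) + 2143) = -2840/((-61 - 31) + 2143) = -2840/(-92 + 2143) = -2840/2051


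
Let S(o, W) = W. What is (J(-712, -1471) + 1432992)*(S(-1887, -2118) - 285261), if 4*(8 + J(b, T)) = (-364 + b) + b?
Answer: -411681050523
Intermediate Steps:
J(b, T) = -99 + b/2 (J(b, T) = -8 + ((-364 + b) + b)/4 = -8 + (-364 + 2*b)/4 = -8 + (-91 + b/2) = -99 + b/2)
(J(-712, -1471) + 1432992)*(S(-1887, -2118) - 285261) = ((-99 + (½)*(-712)) + 1432992)*(-2118 - 285261) = ((-99 - 356) + 1432992)*(-287379) = (-455 + 1432992)*(-287379) = 1432537*(-287379) = -411681050523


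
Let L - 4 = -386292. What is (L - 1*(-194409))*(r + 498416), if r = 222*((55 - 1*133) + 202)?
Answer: -100917608776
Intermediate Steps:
L = -386288 (L = 4 - 386292 = -386288)
r = 27528 (r = 222*((55 - 133) + 202) = 222*(-78 + 202) = 222*124 = 27528)
(L - 1*(-194409))*(r + 498416) = (-386288 - 1*(-194409))*(27528 + 498416) = (-386288 + 194409)*525944 = -191879*525944 = -100917608776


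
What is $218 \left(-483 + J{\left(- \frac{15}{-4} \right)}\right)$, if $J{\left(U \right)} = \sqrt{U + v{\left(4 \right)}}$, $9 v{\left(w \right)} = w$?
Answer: $-105294 + \frac{109 \sqrt{151}}{3} \approx -1.0485 \cdot 10^{5}$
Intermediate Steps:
$v{\left(w \right)} = \frac{w}{9}$
$J{\left(U \right)} = \sqrt{\frac{4}{9} + U}$ ($J{\left(U \right)} = \sqrt{U + \frac{1}{9} \cdot 4} = \sqrt{U + \frac{4}{9}} = \sqrt{\frac{4}{9} + U}$)
$218 \left(-483 + J{\left(- \frac{15}{-4} \right)}\right) = 218 \left(-483 + \frac{\sqrt{4 + 9 \left(- \frac{15}{-4}\right)}}{3}\right) = 218 \left(-483 + \frac{\sqrt{4 + 9 \left(\left(-15\right) \left(- \frac{1}{4}\right)\right)}}{3}\right) = 218 \left(-483 + \frac{\sqrt{4 + 9 \cdot \frac{15}{4}}}{3}\right) = 218 \left(-483 + \frac{\sqrt{4 + \frac{135}{4}}}{3}\right) = 218 \left(-483 + \frac{\sqrt{\frac{151}{4}}}{3}\right) = 218 \left(-483 + \frac{\frac{1}{2} \sqrt{151}}{3}\right) = 218 \left(-483 + \frac{\sqrt{151}}{6}\right) = -105294 + \frac{109 \sqrt{151}}{3}$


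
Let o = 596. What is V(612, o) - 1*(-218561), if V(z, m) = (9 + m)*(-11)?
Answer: 211906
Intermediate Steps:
V(z, m) = -99 - 11*m
V(612, o) - 1*(-218561) = (-99 - 11*596) - 1*(-218561) = (-99 - 6556) + 218561 = -6655 + 218561 = 211906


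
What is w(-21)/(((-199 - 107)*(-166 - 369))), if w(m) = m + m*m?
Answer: 14/5457 ≈ 0.0025655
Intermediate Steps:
w(m) = m + m²
w(-21)/(((-199 - 107)*(-166 - 369))) = (-21*(1 - 21))/(((-199 - 107)*(-166 - 369))) = (-21*(-20))/((-306*(-535))) = 420/163710 = 420*(1/163710) = 14/5457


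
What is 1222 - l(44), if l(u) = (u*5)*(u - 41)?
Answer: 562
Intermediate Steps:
l(u) = 5*u*(-41 + u) (l(u) = (5*u)*(-41 + u) = 5*u*(-41 + u))
1222 - l(44) = 1222 - 5*44*(-41 + 44) = 1222 - 5*44*3 = 1222 - 1*660 = 1222 - 660 = 562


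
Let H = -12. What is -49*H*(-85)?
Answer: -49980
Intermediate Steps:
-49*H*(-85) = -49*(-12)*(-85) = 588*(-85) = -49980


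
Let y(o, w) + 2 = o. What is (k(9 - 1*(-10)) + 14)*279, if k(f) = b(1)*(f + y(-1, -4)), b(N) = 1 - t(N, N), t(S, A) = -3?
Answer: 21762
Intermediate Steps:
y(o, w) = -2 + o
b(N) = 4 (b(N) = 1 - 1*(-3) = 1 + 3 = 4)
k(f) = -12 + 4*f (k(f) = 4*(f + (-2 - 1)) = 4*(f - 3) = 4*(-3 + f) = -12 + 4*f)
(k(9 - 1*(-10)) + 14)*279 = ((-12 + 4*(9 - 1*(-10))) + 14)*279 = ((-12 + 4*(9 + 10)) + 14)*279 = ((-12 + 4*19) + 14)*279 = ((-12 + 76) + 14)*279 = (64 + 14)*279 = 78*279 = 21762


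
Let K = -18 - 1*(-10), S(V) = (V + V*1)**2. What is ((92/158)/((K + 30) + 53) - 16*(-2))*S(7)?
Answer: 37170616/5925 ≈ 6273.5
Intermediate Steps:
S(V) = 4*V**2 (S(V) = (V + V)**2 = (2*V)**2 = 4*V**2)
K = -8 (K = -18 + 10 = -8)
((92/158)/((K + 30) + 53) - 16*(-2))*S(7) = ((92/158)/((-8 + 30) + 53) - 16*(-2))*(4*7**2) = ((92*(1/158))/(22 + 53) + 32)*(4*49) = ((46/79)/75 + 32)*196 = ((46/79)*(1/75) + 32)*196 = (46/5925 + 32)*196 = (189646/5925)*196 = 37170616/5925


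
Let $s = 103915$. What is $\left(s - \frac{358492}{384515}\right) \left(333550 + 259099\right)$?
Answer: $\frac{446796042980089}{7255} \approx 6.1585 \cdot 10^{10}$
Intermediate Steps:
$\left(s - \frac{358492}{384515}\right) \left(333550 + 259099\right) = \left(103915 - \frac{358492}{384515}\right) \left(333550 + 259099\right) = \left(103915 - \frac{6764}{7255}\right) 592649 = \frac{753896561}{7255} \cdot 592649 = \frac{446796042980089}{7255}$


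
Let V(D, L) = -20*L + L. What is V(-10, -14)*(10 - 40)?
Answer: -7980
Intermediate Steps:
V(D, L) = -19*L
V(-10, -14)*(10 - 40) = (-19*(-14))*(10 - 40) = 266*(-30) = -7980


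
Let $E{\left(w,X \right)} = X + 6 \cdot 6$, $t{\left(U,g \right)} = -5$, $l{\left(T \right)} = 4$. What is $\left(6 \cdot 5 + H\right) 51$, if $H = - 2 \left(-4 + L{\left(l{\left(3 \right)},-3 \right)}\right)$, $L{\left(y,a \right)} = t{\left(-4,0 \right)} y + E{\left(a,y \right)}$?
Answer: $-102$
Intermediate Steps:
$E{\left(w,X \right)} = 36 + X$ ($E{\left(w,X \right)} = X + 36 = 36 + X$)
$L{\left(y,a \right)} = 36 - 4 y$ ($L{\left(y,a \right)} = - 5 y + \left(36 + y\right) = 36 - 4 y$)
$H = -32$ ($H = - 2 \left(-4 + \left(36 - 16\right)\right) = - 2 \left(-4 + 20\right) = \left(-2\right) 16 = -32$)
$\left(6 \cdot 5 + H\right) 51 = \left(6 \cdot 5 - 32\right) 51 = \left(30 - 32\right) 51 = \left(-2\right) 51 = -102$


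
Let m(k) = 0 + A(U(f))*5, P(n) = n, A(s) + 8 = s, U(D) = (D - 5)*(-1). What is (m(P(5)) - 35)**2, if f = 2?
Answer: 3600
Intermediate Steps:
U(D) = 5 - D (U(D) = (-5 + D)*(-1) = 5 - D)
A(s) = -8 + s
m(k) = -25 (m(k) = 0 + (-8 + (5 - 1*2))*5 = 0 + (-8 + (5 - 2))*5 = 0 + (-8 + 3)*5 = 0 - 5*5 = 0 - 25 = -25)
(m(P(5)) - 35)**2 = (-25 - 35)**2 = (-60)**2 = 3600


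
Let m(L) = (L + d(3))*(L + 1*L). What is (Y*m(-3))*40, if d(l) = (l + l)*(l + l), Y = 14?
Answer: -110880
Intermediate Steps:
d(l) = 4*l² (d(l) = (2*l)*(2*l) = 4*l²)
m(L) = 2*L*(36 + L) (m(L) = (L + 4*3²)*(L + 1*L) = (L + 4*9)*(L + L) = (L + 36)*(2*L) = (36 + L)*(2*L) = 2*L*(36 + L))
(Y*m(-3))*40 = (14*(2*(-3)*(36 - 3)))*40 = (14*(2*(-3)*33))*40 = (14*(-198))*40 = -2772*40 = -110880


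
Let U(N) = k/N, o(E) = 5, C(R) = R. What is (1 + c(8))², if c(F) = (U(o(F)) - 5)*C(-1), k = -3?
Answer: 1089/25 ≈ 43.560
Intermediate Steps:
U(N) = -3/N
c(F) = 28/5 (c(F) = (-3/5 - 5)*(-1) = (-3*⅕ - 5)*(-1) = (-⅗ - 5)*(-1) = -28/5*(-1) = 28/5)
(1 + c(8))² = (1 + 28/5)² = (33/5)² = 1089/25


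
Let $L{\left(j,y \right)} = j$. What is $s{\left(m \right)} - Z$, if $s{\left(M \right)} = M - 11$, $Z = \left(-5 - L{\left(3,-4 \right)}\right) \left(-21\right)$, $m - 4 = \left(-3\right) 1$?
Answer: $-178$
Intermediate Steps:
$m = 1$ ($m = 4 - 3 = 1$)
$Z = 168$ ($Z = \left(-5 - 3\right) \left(-21\right) = \left(-8\right) \left(-21\right) = 168$)
$s{\left(M \right)} = -11 + M$
$s{\left(m \right)} - Z = \left(-11 + 1\right) - 168 = -10 - 168 = -178$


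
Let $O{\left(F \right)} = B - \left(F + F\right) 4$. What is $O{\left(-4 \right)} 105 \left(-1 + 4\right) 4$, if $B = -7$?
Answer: $31500$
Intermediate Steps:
$O{\left(F \right)} = -7 - 8 F$ ($O{\left(F \right)} = -7 - \left(F + F\right) 4 = -7 - 2 F 4 = -7 - 8 F$)
$O{\left(-4 \right)} 105 \left(-1 + 4\right) 4 = \left(-7 - -32\right) 105 \left(-1 + 4\right) 4 = \left(-7 + 32\right) 105 \cdot 3 \cdot 4 = 25 \cdot 105 \cdot 12 = 2625 \cdot 12 = 31500$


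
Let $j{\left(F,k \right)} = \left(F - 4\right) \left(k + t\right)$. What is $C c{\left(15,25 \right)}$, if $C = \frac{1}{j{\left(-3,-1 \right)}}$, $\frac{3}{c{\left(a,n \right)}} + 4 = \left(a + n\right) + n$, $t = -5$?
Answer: $\frac{1}{854} \approx 0.001171$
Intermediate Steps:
$c{\left(a,n \right)} = \frac{3}{-4 + a + 2 n}$ ($c{\left(a,n \right)} = \frac{3}{-4 + \left(\left(a + n\right) + n\right)} = \frac{3}{-4 + \left(a + 2 n\right)} = \frac{3}{-4 + a + 2 n}$)
$j{\left(F,k \right)} = \left(-5 + k\right) \left(-4 + F\right)$ ($j{\left(F,k \right)} = \left(F - 4\right) \left(k - 5\right) = \left(-4 + F\right) \left(-5 + k\right) = \left(-5 + k\right) \left(-4 + F\right)$)
$C = \frac{1}{42}$ ($C = \frac{1}{20 - -15 - -4 - -3} = \frac{1}{20 + 15 + 4 + 3} = \frac{1}{42} \approx 0.02381$)
$C c{\left(15,25 \right)} = \frac{3 \frac{1}{-4 + 15 + 2 \cdot 25}}{42} = \frac{3 \frac{1}{-4 + 15 + 50}}{42} = \frac{3 \cdot \frac{1}{61}}{42} = \frac{1}{42} \cdot \frac{3}{61} = \frac{1}{854}$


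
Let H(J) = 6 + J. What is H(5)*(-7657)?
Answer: -84227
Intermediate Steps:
H(5)*(-7657) = (6 + 5)*(-7657) = 11*(-7657) = -84227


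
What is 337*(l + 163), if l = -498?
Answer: -112895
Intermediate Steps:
337*(l + 163) = 337*(-498 + 163) = 337*(-335) = -112895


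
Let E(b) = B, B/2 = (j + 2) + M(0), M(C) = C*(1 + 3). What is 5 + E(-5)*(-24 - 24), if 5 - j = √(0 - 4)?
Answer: -667 + 192*I ≈ -667.0 + 192.0*I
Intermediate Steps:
j = 5 - 2*I (j = 5 - √(0 - 4) = 5 - √(-4) = 5 - 2*I ≈ 5.0 - 2.0*I)
M(C) = 4*C (M(C) = C*4 = 4*C)
B = 14 - 4*I (B = 2*(((5 - 2*I) + 2) + 4*0) = 2*((7 - 2*I) + 0) = 2*(7 - 2*I) = 14 - 4*I ≈ 14.0 - 4.0*I)
E(b) = 14 - 4*I
5 + E(-5)*(-24 - 24) = 5 + (14 - 4*I)*(-24 - 24) = 5 + (14 - 4*I)*(-48) = 5 + (-672 + 192*I) = -667 + 192*I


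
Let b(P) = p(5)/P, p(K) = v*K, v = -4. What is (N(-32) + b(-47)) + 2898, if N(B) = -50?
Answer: 133876/47 ≈ 2848.4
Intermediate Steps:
p(K) = -4*K
b(P) = -20/P (b(P) = (-4*5)/P = -20/P)
(N(-32) + b(-47)) + 2898 = (-50 - 20/(-47)) + 2898 = (-50 - 20*(-1/47)) + 2898 = (-50 + 20/47) + 2898 = -2330/47 + 2898 = 133876/47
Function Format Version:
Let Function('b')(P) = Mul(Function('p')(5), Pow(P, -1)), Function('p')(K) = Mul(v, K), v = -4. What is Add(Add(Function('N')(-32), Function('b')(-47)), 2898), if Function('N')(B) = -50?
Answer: Rational(133876, 47) ≈ 2848.4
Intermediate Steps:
Function('p')(K) = Mul(-4, K)
Function('b')(P) = Mul(-20, Pow(P, -1)) (Function('b')(P) = Mul(Mul(-4, 5), Pow(P, -1)) = Mul(-20, Pow(P, -1)))
Add(Add(Function('N')(-32), Function('b')(-47)), 2898) = Add(Add(-50, Mul(-20, Pow(-47, -1))), 2898) = Add(Add(-50, Mul(-20, Rational(-1, 47))), 2898) = Add(Add(-50, Rational(20, 47)), 2898) = Add(Rational(-2330, 47), 2898) = Rational(133876, 47)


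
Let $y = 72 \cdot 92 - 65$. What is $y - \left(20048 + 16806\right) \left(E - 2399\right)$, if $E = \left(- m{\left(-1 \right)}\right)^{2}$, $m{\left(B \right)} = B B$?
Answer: $88382451$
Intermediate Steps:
$y = 6559$ ($y = 6624 - 65 = 6559$)
$m{\left(B \right)} = B^{2}$
$E = 1$ ($E = \left(- \left(-1\right)^{2}\right)^{2} = \left(\left(-1\right) 1\right)^{2} = \left(-1\right)^{2} = 1$)
$y - \left(20048 + 16806\right) \left(E - 2399\right) = 6559 - \left(20048 + 16806\right) \left(1 - 2399\right) = 6559 - 36854 \left(-2398\right) = 6559 - -88375892 = 6559 + 88375892 = 88382451$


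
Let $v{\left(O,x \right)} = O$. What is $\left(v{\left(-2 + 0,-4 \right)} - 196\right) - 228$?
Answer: $-426$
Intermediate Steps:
$\left(v{\left(-2 + 0,-4 \right)} - 196\right) - 228 = \left(\left(-2 + 0\right) - 196\right) - 228 = \left(-2 - 196\right) - 228 = -198 - 228 = -426$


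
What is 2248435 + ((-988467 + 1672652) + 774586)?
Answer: 3707206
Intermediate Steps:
2248435 + ((-988467 + 1672652) + 774586) = 2248435 + (684185 + 774586) = 2248435 + 1458771 = 3707206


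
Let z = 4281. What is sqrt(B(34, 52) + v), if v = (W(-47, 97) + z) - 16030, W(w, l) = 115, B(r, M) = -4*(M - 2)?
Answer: I*sqrt(11834) ≈ 108.78*I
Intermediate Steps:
B(r, M) = 8 - 4*M (B(r, M) = -4*(-2 + M) = 8 - 4*M)
v = -11634 (v = (115 + 4281) - 16030 = 4396 - 16030 = -11634)
sqrt(B(34, 52) + v) = sqrt((8 - 4*52) - 11634) = sqrt((8 - 208) - 11634) = sqrt(-200 - 11634) = sqrt(-11834) = I*sqrt(11834)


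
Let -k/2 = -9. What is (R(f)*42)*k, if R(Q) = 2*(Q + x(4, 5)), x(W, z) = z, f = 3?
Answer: 12096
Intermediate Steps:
R(Q) = 10 + 2*Q (R(Q) = 2*(Q + 5) = 2*(5 + Q) = 10 + 2*Q)
k = 18 (k = -2*(-9) = 18)
(R(f)*42)*k = ((10 + 2*3)*42)*18 = ((10 + 6)*42)*18 = (16*42)*18 = 672*18 = 12096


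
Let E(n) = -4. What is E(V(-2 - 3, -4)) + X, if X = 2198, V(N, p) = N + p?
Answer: 2194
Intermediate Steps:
E(V(-2 - 3, -4)) + X = -4 + 2198 = 2194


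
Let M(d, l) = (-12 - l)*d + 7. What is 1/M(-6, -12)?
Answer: 1/7 ≈ 0.14286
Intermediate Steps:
M(d, l) = 7 + d*(-12 - l) (M(d, l) = d*(-12 - l) + 7 = 7 + d*(-12 - l))
1/M(-6, -12) = 1/(7 - 12*(-6) - 1*(-6)*(-12)) = 1/(7 + 72 - 72) = 1/7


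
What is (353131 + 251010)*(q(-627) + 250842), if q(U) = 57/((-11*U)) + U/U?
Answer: 18336890048564/121 ≈ 1.5154e+11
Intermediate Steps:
q(U) = 1 - 57/(11*U) (q(U) = 57*(-1/(11*U)) + 1 = -57/(11*U) + 1 = 1 - 57/(11*U))
(353131 + 251010)*(q(-627) + 250842) = (353131 + 251010)*((-57/11 - 627)/(-627) + 250842) = 604141*(-1/627*(-6954/11) + 250842) = 604141*(122/121 + 250842) = 604141*(30352004/121) = 18336890048564/121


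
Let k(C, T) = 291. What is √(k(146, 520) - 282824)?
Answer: I*√282533 ≈ 531.54*I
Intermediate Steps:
√(k(146, 520) - 282824) = √(291 - 282824) = √(-282533) = I*√282533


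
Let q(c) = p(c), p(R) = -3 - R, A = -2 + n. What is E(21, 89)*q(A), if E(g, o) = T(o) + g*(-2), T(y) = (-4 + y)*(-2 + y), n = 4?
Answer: -36765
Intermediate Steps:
A = 2 (A = -2 + 4 = 2)
q(c) = -3 - c
E(g, o) = 8 + o**2 - 6*o - 2*g (E(g, o) = (8 + o**2 - 6*o) + g*(-2) = (8 + o**2 - 6*o) - 2*g = 8 + o**2 - 6*o - 2*g)
E(21, 89)*q(A) = (8 + 89**2 - 6*89 - 2*21)*(-3 - 1*2) = (8 + 7921 - 534 - 42)*(-3 - 2) = 7353*(-5) = -36765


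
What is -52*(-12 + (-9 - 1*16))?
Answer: 1924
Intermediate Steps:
-52*(-12 + (-9 - 1*16)) = -52*(-12 + (-9 - 16)) = -52*(-12 - 25) = -52*(-37) = 1924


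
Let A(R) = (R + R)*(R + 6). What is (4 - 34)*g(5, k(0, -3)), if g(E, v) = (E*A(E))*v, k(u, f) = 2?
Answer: -33000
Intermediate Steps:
A(R) = 2*R*(6 + R) (A(R) = (2*R)*(6 + R) = 2*R*(6 + R))
g(E, v) = 2*v*E²*(6 + E) (g(E, v) = (E*(2*E*(6 + E)))*v = (2*E²*(6 + E))*v = 2*v*E²*(6 + E))
(4 - 34)*g(5, k(0, -3)) = (4 - 34)*(2*2*5²*(6 + 5)) = -60*2*25*11 = -30*1100 = -33000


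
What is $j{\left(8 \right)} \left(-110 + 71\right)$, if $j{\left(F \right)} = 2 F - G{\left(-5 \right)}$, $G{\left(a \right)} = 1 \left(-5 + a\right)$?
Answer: $-1014$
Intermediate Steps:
$G{\left(a \right)} = -5 + a$
$j{\left(F \right)} = 10 + 2 F$ ($j{\left(F \right)} = 2 F - \left(-5 - 5\right) = 2 F - -10 = 2 F + 10 = 10 + 2 F$)
$j{\left(8 \right)} \left(-110 + 71\right) = \left(10 + 2 \cdot 8\right) \left(-110 + 71\right) = \left(10 + 16\right) \left(-39\right) = 26 \left(-39\right) = -1014$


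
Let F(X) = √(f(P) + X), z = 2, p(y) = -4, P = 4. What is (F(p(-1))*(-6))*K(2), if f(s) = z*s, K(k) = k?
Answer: -24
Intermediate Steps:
f(s) = 2*s
F(X) = √(8 + X) (F(X) = √(2*4 + X) = √(8 + X))
(F(p(-1))*(-6))*K(2) = (√(8 - 4)*(-6))*2 = (√4*(-6))*2 = (2*(-6))*2 = -12*2 = -24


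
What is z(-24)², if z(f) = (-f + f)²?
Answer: 0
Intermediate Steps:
z(f) = 0 (z(f) = 0² = 0)
z(-24)² = 0² = 0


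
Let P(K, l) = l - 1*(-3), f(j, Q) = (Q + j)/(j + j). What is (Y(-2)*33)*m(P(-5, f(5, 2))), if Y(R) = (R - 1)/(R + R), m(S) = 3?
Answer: 297/4 ≈ 74.250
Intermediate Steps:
f(j, Q) = (Q + j)/(2*j) (f(j, Q) = (Q + j)/((2*j)) = (Q + j)*(1/(2*j)) = (Q + j)/(2*j))
P(K, l) = 3 + l (P(K, l) = l + 3 = 3 + l)
Y(R) = (-1 + R)/(2*R) (Y(R) = (-1 + R)/((2*R)) = (-1 + R)*(1/(2*R)) = (-1 + R)/(2*R))
(Y(-2)*33)*m(P(-5, f(5, 2))) = (((1/2)*(-1 - 2)/(-2))*33)*3 = (((1/2)*(-1/2)*(-3))*33)*3 = ((3/4)*33)*3 = (99/4)*3 = 297/4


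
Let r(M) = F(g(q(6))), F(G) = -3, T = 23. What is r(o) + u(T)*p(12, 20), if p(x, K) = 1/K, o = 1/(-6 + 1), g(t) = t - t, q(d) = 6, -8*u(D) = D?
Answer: -503/160 ≈ -3.1437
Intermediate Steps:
u(D) = -D/8
g(t) = 0
o = -⅕ (o = 1/(-5) = -⅕ ≈ -0.20000)
r(M) = -3
r(o) + u(T)*p(12, 20) = -3 - ⅛*23/20 = -3 - 23/8*1/20 = -3 - 23/160 = -503/160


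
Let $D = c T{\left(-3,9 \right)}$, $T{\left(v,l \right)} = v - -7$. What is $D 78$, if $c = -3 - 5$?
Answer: $-2496$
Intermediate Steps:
$T{\left(v,l \right)} = 7 + v$ ($T{\left(v,l \right)} = v + 7 = 7 + v$)
$c = -8$
$D = -32$ ($D = - 8 \left(7 - 3\right) = \left(-8\right) 4 = -32$)
$D 78 = \left(-32\right) 78 = -2496$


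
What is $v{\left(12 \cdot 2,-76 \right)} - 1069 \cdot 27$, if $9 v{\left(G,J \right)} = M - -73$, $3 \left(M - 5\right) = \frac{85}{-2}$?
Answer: $- \frac{1558219}{54} \approx -28856.0$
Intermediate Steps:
$M = - \frac{55}{6}$ ($M = 5 + \frac{85 \frac{1}{-2}}{3} = 5 + \frac{85 \left(- \frac{1}{2}\right)}{3} = 5 + \frac{1}{3} \left(- \frac{85}{2}\right) = 5 - \frac{85}{6} = - \frac{55}{6} \approx -9.1667$)
$v{\left(G,J \right)} = \frac{383}{54}$ ($v{\left(G,J \right)} = \frac{- \frac{55}{6} - -73}{9} = \frac{- \frac{55}{6} + 73}{9} = \frac{1}{9} \cdot \frac{383}{6} = \frac{383}{54}$)
$v{\left(12 \cdot 2,-76 \right)} - 1069 \cdot 27 = \frac{383}{54} - 1069 \cdot 27 = \frac{383}{54} - 28863 = - \frac{1558219}{54}$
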